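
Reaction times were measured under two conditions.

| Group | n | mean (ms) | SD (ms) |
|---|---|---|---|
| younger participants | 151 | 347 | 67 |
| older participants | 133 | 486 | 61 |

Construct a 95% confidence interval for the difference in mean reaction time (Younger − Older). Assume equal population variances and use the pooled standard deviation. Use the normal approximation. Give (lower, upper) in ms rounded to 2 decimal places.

Pooled variance s_p² = [150·67² + 132·61²] / (151+133−2) = 4129.5106, so s_p = 64.2613.
SE_diff = s_p·√(1/n₁ + 1/n₂) = 64.2613·√(1/151 + 1/133) = 7.6418.
z* = 1.960; margin = 1.960 × 7.6418 = 14.9779.
Difference = 347 − 486 = -139.0000.
-139.0000 ± 14.9779 → (-153.98, -124.02).

(-153.98, -124.02)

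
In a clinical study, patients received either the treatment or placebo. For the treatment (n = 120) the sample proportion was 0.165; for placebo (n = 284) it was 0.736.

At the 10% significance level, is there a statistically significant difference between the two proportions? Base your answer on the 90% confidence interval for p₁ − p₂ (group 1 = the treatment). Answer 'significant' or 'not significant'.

Each SE is √(p̂(1−p̂)/n): √(0.1650·0.8350/120) = 0.03388 and √(0.7360·0.2640/284) = 0.02616.
SE(p̂₁ − p̂₂) = √(SE₁² + SE₂²) = √(0.0011478544 + 0.0006843456) = 0.04280, since the two samples are independent.
At 90% confidence z* = 1.645; margin = 1.645 × 0.04280 = 0.07041.
The difference is 0.1650 − 0.7360 = -0.5710, so the interval is -0.5710 ± 0.07041 = (-0.64141, -0.50059).
The interval (-0.64141, -0.50059) does not contain 0, so the difference is significant.

significant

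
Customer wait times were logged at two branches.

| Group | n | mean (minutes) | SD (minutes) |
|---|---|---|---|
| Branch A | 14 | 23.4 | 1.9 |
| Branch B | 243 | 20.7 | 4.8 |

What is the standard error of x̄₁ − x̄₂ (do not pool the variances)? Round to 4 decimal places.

0.5939

SE₁ = s₁/√n₁ = 1.9/√14 = 0.5078; SE₂ = 4.8/√243 = 0.3079.
Independent samples, unequal variances: SE_diff = √(SE₁² + SE₂²) = √(0.25786084 + 0.09480241) = 0.5939.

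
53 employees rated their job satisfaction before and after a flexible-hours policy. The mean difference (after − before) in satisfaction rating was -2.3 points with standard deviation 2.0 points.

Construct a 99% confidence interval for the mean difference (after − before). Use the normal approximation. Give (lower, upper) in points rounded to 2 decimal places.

(-3.01, -1.59)

Paired design: SE = s_d/√n = 2.0/√53 = 0.2747.
z* = 2.576; margin of error = 2.576 × 0.2747 = 0.7076.
-2.3 ± 0.7076 → (-3.01, -1.59).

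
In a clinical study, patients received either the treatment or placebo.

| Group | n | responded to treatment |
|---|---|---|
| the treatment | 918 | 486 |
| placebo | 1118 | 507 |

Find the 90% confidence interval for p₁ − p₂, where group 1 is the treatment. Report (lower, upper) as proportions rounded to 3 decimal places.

First, p̂₁ = 486/918 = 0.5294; p̂₂ = 507/1118 = 0.4535.
The two standard errors are √(0.5294×0.4706/918) = 0.01647 and √(0.4535×0.5465/1118) = 0.01489.
Because the samples are independent, SE_diff = √(0.01647² + 0.01489²) = 0.02220.
Using z* = 1.645 for 90%, ME = 1.645 × 0.02220 = 0.03652.
p̂₁ − p̂₂ = 0.0759; interval 0.0759 ± 0.03652 gives (0.039, 0.112).

(0.039, 0.112)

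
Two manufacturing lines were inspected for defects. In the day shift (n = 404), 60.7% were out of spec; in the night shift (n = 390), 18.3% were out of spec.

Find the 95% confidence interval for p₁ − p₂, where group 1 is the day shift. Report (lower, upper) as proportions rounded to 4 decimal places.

(0.3628, 0.4852)

The two standard errors are √(0.6070×0.3930/404) = 0.02430 and √(0.1830×0.8170/390) = 0.01958.
Because the samples are independent, SE_diff = √(0.02430² + 0.01958²) = 0.03121.
Using z* = 1.960 for 95%, ME = 1.960 × 0.03121 = 0.06117.
p̂₁ − p̂₂ = 0.4240; interval 0.4240 ± 0.06117 gives (0.3628, 0.4852).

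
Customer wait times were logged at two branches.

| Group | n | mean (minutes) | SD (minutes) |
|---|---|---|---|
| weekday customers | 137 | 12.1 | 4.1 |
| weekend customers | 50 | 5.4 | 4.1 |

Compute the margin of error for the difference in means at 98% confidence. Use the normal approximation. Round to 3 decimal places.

1.576

Per-group SEs: s₁/√n₁ = 4.1/√137 = 0.3503, s₂/√n₂ = 4.1/√50 = 0.5798.
Unpooled SE of the difference: √(0.12271009 + 0.33616804) = 0.6774.
Margin of error = z* · SE = 2.326 × 0.6774 = 1.5756.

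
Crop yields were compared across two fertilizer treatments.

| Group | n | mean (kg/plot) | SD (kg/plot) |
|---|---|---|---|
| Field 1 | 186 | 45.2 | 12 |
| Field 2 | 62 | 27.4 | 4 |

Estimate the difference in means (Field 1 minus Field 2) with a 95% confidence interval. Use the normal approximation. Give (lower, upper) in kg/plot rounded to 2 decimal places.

(15.81, 19.79)

Per-group SEs: s₁/√n₁ = 12/√186 = 0.8799, s₂/√n₂ = 4/√62 = 0.5080.
Unpooled SE of the difference: √(0.77422401 + 0.258064) = 1.0160.
Margin of error = z* · SE = 1.960 × 1.0160 = 1.9914.
x̄₁ − x̄₂ = 45.2 − 27.4 = 17.8000.
CI: 17.8000 ± 1.9914 = (15.81, 19.79).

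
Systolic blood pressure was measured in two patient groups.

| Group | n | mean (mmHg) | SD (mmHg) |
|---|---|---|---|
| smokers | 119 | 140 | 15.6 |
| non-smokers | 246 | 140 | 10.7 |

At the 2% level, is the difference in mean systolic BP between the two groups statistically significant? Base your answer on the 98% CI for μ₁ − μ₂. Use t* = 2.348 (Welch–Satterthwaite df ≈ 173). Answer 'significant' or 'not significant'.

Standard errors of each mean: 15.6/√119 = 1.4300 and 10.7/√246 = 0.6822.
SE(x̄₁ − x̄₂) = √(1.4300² + 0.6822²) = 1.5844 for independent samples with unequal variances.
With t* = 2.348, the margin is 2.348 × 1.5844 = 3.7202.
x̄₁ − x̄₂ = 140 − 140 = 0.0000; the interval is 0.0000 ± 3.7202 = (-3.7202, 3.7202).
The interval (-3.7202, 3.7202) contains 0, so the difference is not significant.

not significant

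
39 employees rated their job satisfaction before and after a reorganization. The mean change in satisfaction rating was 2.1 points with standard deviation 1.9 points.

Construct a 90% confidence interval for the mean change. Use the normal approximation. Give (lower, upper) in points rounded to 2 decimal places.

Paired design: SE = s_d/√n = 1.9/√39 = 0.3042.
z* = 1.645; margin of error = 1.645 × 0.3042 = 0.5004.
2.1 ± 0.5004 → (1.60, 2.60).

(1.60, 2.60)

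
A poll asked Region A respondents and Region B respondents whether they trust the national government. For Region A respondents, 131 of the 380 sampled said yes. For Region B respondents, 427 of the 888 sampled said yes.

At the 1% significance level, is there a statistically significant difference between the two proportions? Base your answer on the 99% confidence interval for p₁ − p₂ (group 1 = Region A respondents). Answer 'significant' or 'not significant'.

significant

Sample proportions: 131/380 = 0.3447, 427/888 = 0.4809.
Each SE is √(p̂(1−p̂)/n): √(0.3447·0.6553/380) = 0.02438 and √(0.4809·0.5191/888) = 0.01677.
SE(p̂₁ − p̂₂) = √(SE₁² + SE₂²) = √(0.0005943844 + 0.0002812329) = 0.02959, since the two samples are independent.
At 99% confidence z* = 2.576; margin = 2.576 × 0.02959 = 0.07622.
The difference is 0.3447 − 0.4809 = -0.1362, so the interval is -0.1362 ± 0.07622 = (-0.21242, -0.05998).
The interval (-0.21242, -0.05998) does not contain 0, so the difference is significant.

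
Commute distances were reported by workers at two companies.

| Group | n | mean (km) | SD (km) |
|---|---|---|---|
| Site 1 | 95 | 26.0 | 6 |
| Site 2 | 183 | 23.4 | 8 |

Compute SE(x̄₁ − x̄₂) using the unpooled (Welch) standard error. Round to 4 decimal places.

SE₁ = s₁/√n₁ = 6/√95 = 0.6156; SE₂ = 8/√183 = 0.5914.
Independent samples, unequal variances: SE_diff = √(SE₁² + SE₂²) = √(0.37896336 + 0.34975396) = 0.8536.

0.8536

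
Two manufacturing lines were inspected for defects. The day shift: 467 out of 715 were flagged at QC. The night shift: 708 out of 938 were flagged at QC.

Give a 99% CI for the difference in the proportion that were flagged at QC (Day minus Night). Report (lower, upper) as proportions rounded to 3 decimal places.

Sample proportions: 467/715 = 0.6531, 708/938 = 0.7548.
Each SE is √(p̂(1−p̂)/n): √(0.6531·0.3469/715) = 0.01780 and √(0.7548·0.2452/938) = 0.01405.
SE(p̂₁ − p̂₂) = √(SE₁² + SE₂²) = √(0.00031684 + 0.0001974025) = 0.02268, since the two samples are independent.
At 99% confidence z* = 2.576; margin = 2.576 × 0.02268 = 0.05842.
The difference is 0.6531 − 0.7548 = -0.1017, so the interval is -0.1017 ± 0.05842 = (-0.160, -0.043).

(-0.160, -0.043)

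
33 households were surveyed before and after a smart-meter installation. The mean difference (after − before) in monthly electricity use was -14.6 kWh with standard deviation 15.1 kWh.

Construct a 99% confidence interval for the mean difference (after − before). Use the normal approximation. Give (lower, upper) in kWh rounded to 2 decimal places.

(-21.37, -7.83)

Paired design: SE = s_d/√n = 15.1/√33 = 2.6286.
z* = 2.576; margin of error = 2.576 × 2.6286 = 6.7713.
-14.6 ± 6.7713 → (-21.37, -7.83).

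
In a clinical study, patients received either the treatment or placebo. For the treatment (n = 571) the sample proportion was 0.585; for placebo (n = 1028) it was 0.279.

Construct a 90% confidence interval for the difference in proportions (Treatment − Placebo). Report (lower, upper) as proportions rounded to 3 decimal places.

Each SE is √(p̂(1−p̂)/n): √(0.5850·0.4150/571) = 0.02062 and √(0.2790·0.7210/1028) = 0.01399.
SE(p̂₁ − p̂₂) = √(SE₁² + SE₂²) = √(0.0004251844 + 0.0001957201) = 0.02492, since the two samples are independent.
At 90% confidence z* = 1.645; margin = 1.645 × 0.02492 = 0.04099.
The difference is 0.5850 − 0.2790 = 0.3060, so the interval is 0.3060 ± 0.04099 = (0.265, 0.347).

(0.265, 0.347)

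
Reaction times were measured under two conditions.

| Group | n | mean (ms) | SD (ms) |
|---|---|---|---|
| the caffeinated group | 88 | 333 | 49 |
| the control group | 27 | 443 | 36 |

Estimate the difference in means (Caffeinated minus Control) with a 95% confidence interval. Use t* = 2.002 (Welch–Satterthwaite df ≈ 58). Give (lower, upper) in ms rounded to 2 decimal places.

Per-group SEs: s₁/√n₁ = 49/√88 = 5.2234, s₂/√n₂ = 36/√27 = 6.9282.
Unpooled SE of the difference: √(27.28390756 + 47.99995524) = 8.6766.
Margin of error = t* · SE = 2.002 × 8.6766 = 17.3706.
x̄₁ − x̄₂ = 333 − 443 = -110.0000.
CI: -110.0000 ± 17.3706 = (-127.37, -92.63).

(-127.37, -92.63)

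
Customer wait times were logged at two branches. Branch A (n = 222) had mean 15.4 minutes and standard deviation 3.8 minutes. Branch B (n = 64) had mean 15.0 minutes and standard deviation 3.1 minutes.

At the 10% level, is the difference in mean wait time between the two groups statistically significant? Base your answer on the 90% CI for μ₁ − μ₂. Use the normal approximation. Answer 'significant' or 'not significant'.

not significant

Per-group SEs: s₁/√n₁ = 3.8/√222 = 0.2550, s₂/√n₂ = 3.1/√64 = 0.3875.
Unpooled SE of the difference: √(0.065025 + 0.15015625) = 0.4639.
Margin of error = z* · SE = 1.645 × 0.4639 = 0.7631.
x̄₁ − x̄₂ = 15.4 − 15.0 = 0.4000.
CI: 0.4000 ± 0.7631 = (-0.3631, 1.1631).
The interval (-0.3631, 1.1631) contains 0, so the difference is not significant.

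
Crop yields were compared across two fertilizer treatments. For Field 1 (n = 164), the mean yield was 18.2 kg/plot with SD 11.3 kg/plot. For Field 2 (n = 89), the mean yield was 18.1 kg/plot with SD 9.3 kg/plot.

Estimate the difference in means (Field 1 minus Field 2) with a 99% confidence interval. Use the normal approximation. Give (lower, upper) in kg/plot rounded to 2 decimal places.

Standard errors of each mean: 11.3/√164 = 0.8824 and 9.3/√89 = 0.9858.
SE(x̄₁ − x̄₂) = √(0.8824² + 0.9858²) = 1.3230 for independent samples with unequal variances.
With z* = 2.576, the margin is 2.576 × 1.3230 = 3.4080.
x̄₁ − x̄₂ = 18.2 − 18.1 = 0.1000; the interval is 0.1000 ± 3.4080 = (-3.31, 3.51).

(-3.31, 3.51)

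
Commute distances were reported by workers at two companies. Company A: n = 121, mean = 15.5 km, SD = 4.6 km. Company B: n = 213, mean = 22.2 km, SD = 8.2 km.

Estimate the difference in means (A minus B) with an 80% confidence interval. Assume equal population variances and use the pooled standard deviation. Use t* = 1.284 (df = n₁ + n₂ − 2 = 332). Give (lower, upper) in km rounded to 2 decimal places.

s_p = √[((n₁−1)s₁² + (n₂−1)s₂²)/(n₁+n₂−2)] = √[(120·4.6² + 212·8.2²)/332] = 7.1123.
SE = 7.1123·√(1/121 + 1/213) = 0.8097.
With t* = 1.284, margin = 1.284 × 0.8097 = 1.0397.
x̄₁ − x̄₂ = 15.5 − 22.2 = -6.7000; interval -6.7000 ± 1.0397 = (-7.74, -5.66).

(-7.74, -5.66)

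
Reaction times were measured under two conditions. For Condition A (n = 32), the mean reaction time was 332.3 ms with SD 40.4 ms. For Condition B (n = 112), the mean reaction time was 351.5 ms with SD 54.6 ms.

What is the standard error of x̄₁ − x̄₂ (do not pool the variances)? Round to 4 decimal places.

8.8104

Per-group SEs: s₁/√n₁ = 40.4/√32 = 7.1418, s₂/√n₂ = 54.6/√112 = 5.1592.
Unpooled SE of the difference: √(51.00530724 + 26.61734464) = 8.8104.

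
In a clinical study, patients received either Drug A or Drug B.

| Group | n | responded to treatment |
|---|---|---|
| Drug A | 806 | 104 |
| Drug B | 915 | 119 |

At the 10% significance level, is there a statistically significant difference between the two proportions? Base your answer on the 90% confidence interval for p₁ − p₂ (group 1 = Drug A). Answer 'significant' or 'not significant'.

Sample proportions: 104/806 = 0.1290, 119/915 = 0.1301.
Each SE is √(p̂(1−p̂)/n): √(0.1290·0.8710/806) = 0.01181 and √(0.1301·0.8699/915) = 0.01112.
SE(p̂₁ − p̂₂) = √(SE₁² + SE₂²) = √(0.0001394761 + 0.0001236544) = 0.01622, since the two samples are independent.
At 90% confidence z* = 1.645; margin = 1.645 × 0.01622 = 0.02668.
The difference is 0.1290 − 0.1301 = -0.0011, so the interval is -0.0011 ± 0.02668 = (-0.02778, 0.02558).
The interval (-0.02778, 0.02558) contains 0, so the difference is not significant.

not significant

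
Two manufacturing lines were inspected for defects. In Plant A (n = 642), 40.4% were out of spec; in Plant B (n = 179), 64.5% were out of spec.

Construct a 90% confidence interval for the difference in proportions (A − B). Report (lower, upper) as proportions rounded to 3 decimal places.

(-0.308, -0.174)

SE₁ = √(p̂₁(1−p̂₁)/n₁) = √(0.4040·0.5960/642) = 0.01937; SE₂ = √(0.6450·0.3550/179) = 0.03577.
Independent samples: SE of the difference = √(SE₁² + SE₂²) = √(0.0003751969 + 0.0012794929) = 0.04068.
z* for 90% confidence is 1.645, so the margin of error is 1.645 × 0.04068 = 0.06692.
Point estimate p̂₁ − p̂₂ = 0.4040 − 0.6450 = -0.2410.
-0.2410 ± 0.06692 → (-0.308, -0.174).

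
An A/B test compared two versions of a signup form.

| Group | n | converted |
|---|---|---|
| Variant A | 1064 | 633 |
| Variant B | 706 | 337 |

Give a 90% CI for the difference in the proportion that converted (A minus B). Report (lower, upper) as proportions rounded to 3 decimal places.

First, p̂₁ = 633/1064 = 0.5949; p̂₂ = 337/706 = 0.4773.
The two standard errors are √(0.5949×0.4051/1064) = 0.01505 and √(0.4773×0.5227/706) = 0.01880.
Because the samples are independent, SE_diff = √(0.01505² + 0.01880²) = 0.02408.
Using z* = 1.645 for 90%, ME = 1.645 × 0.02408 = 0.03961.
p̂₁ − p̂₂ = 0.1176; interval 0.1176 ± 0.03961 gives (0.078, 0.157).

(0.078, 0.157)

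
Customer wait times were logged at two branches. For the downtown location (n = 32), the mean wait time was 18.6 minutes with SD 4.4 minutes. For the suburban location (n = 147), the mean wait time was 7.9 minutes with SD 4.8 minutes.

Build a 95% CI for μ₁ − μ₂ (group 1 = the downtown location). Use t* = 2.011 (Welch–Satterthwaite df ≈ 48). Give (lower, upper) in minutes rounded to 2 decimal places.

SE₁ = s₁/√n₁ = 4.4/√32 = 0.7778; SE₂ = 4.8/√147 = 0.3959.
Independent samples, unequal variances: SE_diff = √(SE₁² + SE₂²) = √(0.60497284 + 0.15673681) = 0.8728.
t* = 2.011, so margin of error = 2.011 × 0.8728 = 1.7552.
Difference in means = 18.6 − 7.9 = 10.7000.
10.7000 ± 1.7552 → (8.94, 12.46).

(8.94, 12.46)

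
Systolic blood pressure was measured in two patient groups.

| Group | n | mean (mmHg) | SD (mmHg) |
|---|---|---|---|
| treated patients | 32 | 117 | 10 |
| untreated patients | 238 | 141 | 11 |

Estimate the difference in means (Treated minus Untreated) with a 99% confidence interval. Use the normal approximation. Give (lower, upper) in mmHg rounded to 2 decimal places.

(-28.91, -19.09)

Per-group SEs: s₁/√n₁ = 10/√32 = 1.7678, s₂/√n₂ = 11/√238 = 0.7130.
Unpooled SE of the difference: √(3.12511684 + 0.508369) = 1.9062.
Margin of error = z* · SE = 2.576 × 1.9062 = 4.9104.
x̄₁ − x̄₂ = 117 − 141 = -24.0000.
CI: -24.0000 ± 4.9104 = (-28.91, -19.09).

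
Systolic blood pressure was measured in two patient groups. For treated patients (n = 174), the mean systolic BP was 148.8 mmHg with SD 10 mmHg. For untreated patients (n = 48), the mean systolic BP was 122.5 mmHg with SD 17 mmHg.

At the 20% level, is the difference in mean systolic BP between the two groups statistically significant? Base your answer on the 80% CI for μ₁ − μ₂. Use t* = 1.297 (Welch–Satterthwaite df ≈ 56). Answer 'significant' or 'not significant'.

significant

Standard errors of each mean: 10/√174 = 0.7581 and 17/√48 = 2.4537.
SE(x̄₁ − x̄₂) = √(0.7581² + 2.4537²) = 2.5681 for independent samples with unequal variances.
With t* = 1.297, the margin is 1.297 × 2.5681 = 3.3308.
x̄₁ − x̄₂ = 148.8 − 122.5 = 26.3000; the interval is 26.3000 ± 3.3308 = (22.9692, 29.6308).
The interval (22.9692, 29.6308) does not contain 0, so the difference is significant.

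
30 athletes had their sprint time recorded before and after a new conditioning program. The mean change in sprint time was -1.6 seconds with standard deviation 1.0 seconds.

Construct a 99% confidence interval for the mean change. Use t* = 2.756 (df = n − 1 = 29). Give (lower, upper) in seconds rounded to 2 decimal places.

This is a matched-pairs design, so SE = s_d/√n = 1.0/√30 = 0.1826.
Margin = 2.756 × 0.1826 = 0.5032; the interval is -1.6 ± 0.5032 = (-2.10, -1.10).

(-2.10, -1.10)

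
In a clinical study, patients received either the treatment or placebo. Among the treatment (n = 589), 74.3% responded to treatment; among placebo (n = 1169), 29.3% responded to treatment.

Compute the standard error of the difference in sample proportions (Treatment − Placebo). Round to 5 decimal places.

0.02239

Each SE is √(p̂(1−p̂)/n): √(0.7430·0.2570/589) = 0.01801 and √(0.2930·0.7070/1169) = 0.01331.
SE(p̂₁ − p̂₂) = √(SE₁² + SE₂²) = √(0.0003243601 + 0.0001771561) = 0.02239, since the two samples are independent.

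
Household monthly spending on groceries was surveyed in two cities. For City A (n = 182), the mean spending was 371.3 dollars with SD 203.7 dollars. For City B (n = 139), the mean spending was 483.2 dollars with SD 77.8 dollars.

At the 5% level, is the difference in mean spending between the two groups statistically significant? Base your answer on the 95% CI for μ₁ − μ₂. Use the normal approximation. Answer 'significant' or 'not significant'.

SE₁ = s₁/√n₁ = 203.7/√182 = 15.0992; SE₂ = 77.8/√139 = 6.5989.
Independent samples, unequal variances: SE_diff = √(SE₁² + SE₂²) = √(227.98584064 + 43.54548121) = 16.4782.
z* = 1.960, so margin of error = 1.960 × 16.4782 = 32.2973.
Difference in means = 371.3 − 483.2 = -111.9000.
-111.9000 ± 32.2973 → (-144.1973, -79.6027).
The interval (-144.1973, -79.6027) does not contain 0, so the difference is significant.

significant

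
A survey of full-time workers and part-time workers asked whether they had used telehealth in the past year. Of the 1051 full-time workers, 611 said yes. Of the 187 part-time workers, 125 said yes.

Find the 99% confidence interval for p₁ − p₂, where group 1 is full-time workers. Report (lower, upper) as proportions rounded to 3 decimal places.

First, p̂₁ = 611/1051 = 0.5814; p̂₂ = 125/187 = 0.6684.
The two standard errors are √(0.5814×0.4186/1051) = 0.01522 and √(0.6684×0.3316/187) = 0.03443.
Because the samples are independent, SE_diff = √(0.01522² + 0.03443²) = 0.03764.
Using z* = 2.576 for 99%, ME = 2.576 × 0.03764 = 0.09696.
p̂₁ − p̂₂ = -0.0870; interval -0.0870 ± 0.09696 gives (-0.184, 0.010).

(-0.184, 0.010)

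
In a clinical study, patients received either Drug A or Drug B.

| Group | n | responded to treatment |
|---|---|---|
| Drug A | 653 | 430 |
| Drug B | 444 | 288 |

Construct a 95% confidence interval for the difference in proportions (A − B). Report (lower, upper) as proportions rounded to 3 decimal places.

First, p̂₁ = 430/653 = 0.6585; p̂₂ = 288/444 = 0.6486.
The two standard errors are √(0.6585×0.3415/653) = 0.01856 and √(0.6486×0.3514/444) = 0.02266.
Because the samples are independent, SE_diff = √(0.01856² + 0.02266²) = 0.02929.
Using z* = 1.960 for 95%, ME = 1.960 × 0.02929 = 0.05741.
p̂₁ − p̂₂ = 0.0099; interval 0.0099 ± 0.05741 gives (-0.048, 0.067).

(-0.048, 0.067)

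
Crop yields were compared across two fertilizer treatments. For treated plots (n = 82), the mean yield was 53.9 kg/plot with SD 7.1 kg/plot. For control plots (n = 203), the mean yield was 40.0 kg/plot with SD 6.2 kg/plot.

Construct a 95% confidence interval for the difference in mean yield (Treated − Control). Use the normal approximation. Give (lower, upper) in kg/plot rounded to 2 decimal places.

Per-group SEs: s₁/√n₁ = 7.1/√82 = 0.7841, s₂/√n₂ = 6.2/√203 = 0.4352.
Unpooled SE of the difference: √(0.61481281 + 0.18939904) = 0.8968.
Margin of error = z* · SE = 1.960 × 0.8968 = 1.7577.
x̄₁ − x̄₂ = 53.9 − 40.0 = 13.9000.
CI: 13.9000 ± 1.7577 = (12.14, 15.66).

(12.14, 15.66)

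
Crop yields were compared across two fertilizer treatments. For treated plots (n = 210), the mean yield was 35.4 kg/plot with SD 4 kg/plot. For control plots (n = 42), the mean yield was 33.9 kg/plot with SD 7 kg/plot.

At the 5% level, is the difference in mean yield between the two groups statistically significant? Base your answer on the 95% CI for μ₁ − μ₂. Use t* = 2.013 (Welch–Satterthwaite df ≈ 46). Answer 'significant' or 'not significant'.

SE₁ = s₁/√n₁ = 4/√210 = 0.2760; SE₂ = 7/√42 = 1.0801.
Independent samples, unequal variances: SE_diff = √(SE₁² + SE₂²) = √(0.076176 + 1.16661601) = 1.1148.
t* = 2.013, so margin of error = 2.013 × 1.1148 = 2.2441.
Difference in means = 35.4 − 33.9 = 1.5000.
1.5000 ± 2.2441 → (-0.7441, 3.7441).
The interval (-0.7441, 3.7441) contains 0, so the difference is not significant.

not significant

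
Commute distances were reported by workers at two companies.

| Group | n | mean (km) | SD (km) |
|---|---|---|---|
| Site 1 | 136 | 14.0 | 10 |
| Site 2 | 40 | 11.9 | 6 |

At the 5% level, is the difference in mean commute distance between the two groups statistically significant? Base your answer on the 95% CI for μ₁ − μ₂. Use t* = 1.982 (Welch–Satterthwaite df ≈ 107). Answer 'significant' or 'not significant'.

Per-group SEs: s₁/√n₁ = 10/√136 = 0.8575, s₂/√n₂ = 6/√40 = 0.9487.
Unpooled SE of the difference: √(0.73530625 + 0.90003169) = 1.2788.
Margin of error = t* · SE = 1.982 × 1.2788 = 2.5346.
x̄₁ − x̄₂ = 14.0 − 11.9 = 2.1000.
CI: 2.1000 ± 2.5346 = (-0.4346, 4.6346).
The interval (-0.4346, 4.6346) contains 0, so the difference is not significant.

not significant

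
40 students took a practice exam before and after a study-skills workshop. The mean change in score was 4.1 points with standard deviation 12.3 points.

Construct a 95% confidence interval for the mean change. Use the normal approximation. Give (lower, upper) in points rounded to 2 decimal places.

(0.29, 7.91)

Paired design: SE = s_d/√n = 12.3/√40 = 1.9448.
z* = 1.960; margin of error = 1.960 × 1.9448 = 3.8118.
4.1 ± 3.8118 → (0.29, 7.91).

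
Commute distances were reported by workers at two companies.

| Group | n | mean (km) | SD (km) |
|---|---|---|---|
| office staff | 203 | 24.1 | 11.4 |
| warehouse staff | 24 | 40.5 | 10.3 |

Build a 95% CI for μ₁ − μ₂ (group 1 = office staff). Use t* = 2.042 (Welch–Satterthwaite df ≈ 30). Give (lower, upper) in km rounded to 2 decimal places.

(-20.99, -11.81)

Per-group SEs: s₁/√n₁ = 11.4/√203 = 0.8001, s₂/√n₂ = 10.3/√24 = 2.1025.
Unpooled SE of the difference: √(0.64016001 + 4.42050625) = 2.2496.
Margin of error = t* · SE = 2.042 × 2.2496 = 4.5937.
x̄₁ − x̄₂ = 24.1 − 40.5 = -16.4000.
CI: -16.4000 ± 4.5937 = (-20.99, -11.81).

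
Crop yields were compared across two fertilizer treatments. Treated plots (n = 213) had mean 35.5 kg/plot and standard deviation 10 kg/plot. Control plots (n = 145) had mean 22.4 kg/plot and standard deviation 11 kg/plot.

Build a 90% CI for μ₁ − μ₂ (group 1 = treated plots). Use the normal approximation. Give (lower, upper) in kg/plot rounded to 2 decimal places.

Standard errors of each mean: 10/√213 = 0.6852 and 11/√145 = 0.9135.
SE(x̄₁ − x̄₂) = √(0.6852² + 0.9135²) = 1.1419 for independent samples with unequal variances.
With z* = 1.645, the margin is 1.645 × 1.1419 = 1.8784.
x̄₁ − x̄₂ = 35.5 − 22.4 = 13.1000; the interval is 13.1000 ± 1.8784 = (11.22, 14.98).

(11.22, 14.98)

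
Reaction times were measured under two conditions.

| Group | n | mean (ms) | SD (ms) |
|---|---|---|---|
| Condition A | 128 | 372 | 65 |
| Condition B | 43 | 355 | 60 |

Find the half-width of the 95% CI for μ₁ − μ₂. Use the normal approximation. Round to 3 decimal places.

21.176

Per-group SEs: s₁/√n₁ = 65/√128 = 5.7452, s₂/√n₂ = 60/√43 = 9.1499.
Unpooled SE of the difference: √(33.00732304 + 83.72067001) = 10.8041.
Margin of error = z* · SE = 1.960 × 10.8041 = 21.1760.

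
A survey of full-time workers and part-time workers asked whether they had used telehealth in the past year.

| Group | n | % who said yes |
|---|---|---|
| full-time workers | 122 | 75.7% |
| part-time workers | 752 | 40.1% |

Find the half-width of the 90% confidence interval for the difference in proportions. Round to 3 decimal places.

SE₁ = √(p̂₁(1−p̂₁)/n₁) = √(0.7570·0.2430/122) = 0.03883; SE₂ = √(0.4010·0.5990/752) = 0.01787.
Independent samples: SE of the difference = √(SE₁² + SE₂²) = √(0.0015077689 + 0.0003193369) = 0.04274.
z* for 90% confidence is 1.645, so the margin of error is 1.645 × 0.04274 = 0.07031.

0.070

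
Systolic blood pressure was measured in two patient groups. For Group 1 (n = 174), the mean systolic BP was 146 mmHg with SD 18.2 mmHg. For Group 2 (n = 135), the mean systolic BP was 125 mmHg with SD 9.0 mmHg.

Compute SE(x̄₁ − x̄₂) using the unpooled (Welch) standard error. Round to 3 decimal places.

Per-group SEs: s₁/√n₁ = 18.2/√174 = 1.3797, s₂/√n₂ = 9.0/√135 = 0.7746.
Unpooled SE of the difference: √(1.90357209 + 0.60000516) = 1.5823.

1.582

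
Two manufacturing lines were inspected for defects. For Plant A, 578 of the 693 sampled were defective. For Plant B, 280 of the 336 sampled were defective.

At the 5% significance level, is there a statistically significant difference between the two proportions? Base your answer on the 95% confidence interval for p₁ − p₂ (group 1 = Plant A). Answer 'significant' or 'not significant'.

p̂₁ = 578/693 = 0.8341 and p̂₂ = 280/336 = 0.8333.
SE₁ = √(p̂₁(1−p̂₁)/n₁) = √(0.8341·0.1659/693) = 0.01413; SE₂ = √(0.8333·0.1667/336) = 0.02033.
Independent samples: SE of the difference = √(SE₁² + SE₂²) = √(0.0001996569 + 0.0004133089) = 0.02476.
z* for 95% confidence is 1.960, so the margin of error is 1.960 × 0.02476 = 0.04853.
Point estimate p̂₁ − p̂₂ = 0.8341 − 0.8333 = 0.0008.
0.0008 ± 0.04853 → (-0.04773, 0.04933).
The interval (-0.04773, 0.04933) contains 0, so the difference is not significant.

not significant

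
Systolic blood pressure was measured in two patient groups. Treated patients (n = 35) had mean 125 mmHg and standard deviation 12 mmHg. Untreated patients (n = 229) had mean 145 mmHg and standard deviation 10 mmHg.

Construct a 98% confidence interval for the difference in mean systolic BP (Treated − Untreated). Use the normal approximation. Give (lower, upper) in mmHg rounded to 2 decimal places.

Per-group SEs: s₁/√n₁ = 12/√35 = 2.0284, s₂/√n₂ = 10/√229 = 0.6608.
Unpooled SE of the difference: √(4.11440656 + 0.43665664) = 2.1333.
Margin of error = z* · SE = 2.326 × 2.1333 = 4.9621.
x̄₁ − x̄₂ = 125 − 145 = -20.0000.
CI: -20.0000 ± 4.9621 = (-24.96, -15.04).

(-24.96, -15.04)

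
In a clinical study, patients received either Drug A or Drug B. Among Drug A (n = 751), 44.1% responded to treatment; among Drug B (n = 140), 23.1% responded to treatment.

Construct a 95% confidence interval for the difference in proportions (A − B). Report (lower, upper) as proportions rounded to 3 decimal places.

(0.132, 0.288)

The two standard errors are √(0.4410×0.5590/751) = 0.01812 and √(0.2310×0.7690/140) = 0.03562.
Because the samples are independent, SE_diff = √(0.01812² + 0.03562²) = 0.03996.
Using z* = 1.960 for 95%, ME = 1.960 × 0.03996 = 0.07832.
p̂₁ − p̂₂ = 0.2100; interval 0.2100 ± 0.07832 gives (0.132, 0.288).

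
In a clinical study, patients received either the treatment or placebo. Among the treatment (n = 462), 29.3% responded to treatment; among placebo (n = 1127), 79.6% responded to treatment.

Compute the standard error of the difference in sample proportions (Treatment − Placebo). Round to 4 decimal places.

0.0243

SE₁ = √(p̂₁(1−p̂₁)/n₁) = √(0.2930·0.7070/462) = 0.02117; SE₂ = √(0.7960·0.2040/1127) = 0.01200.
Independent samples: SE of the difference = √(SE₁² + SE₂²) = √(0.0004481689 + 0.000144) = 0.02433.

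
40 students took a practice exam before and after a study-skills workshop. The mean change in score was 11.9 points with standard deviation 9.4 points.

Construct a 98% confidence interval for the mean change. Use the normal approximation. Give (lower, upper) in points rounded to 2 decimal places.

This is a matched-pairs design, so SE = s_d/√n = 9.4/√40 = 1.4863.
Margin = 2.326 × 1.4863 = 3.4571; the interval is 11.9 ± 3.4571 = (8.44, 15.36).

(8.44, 15.36)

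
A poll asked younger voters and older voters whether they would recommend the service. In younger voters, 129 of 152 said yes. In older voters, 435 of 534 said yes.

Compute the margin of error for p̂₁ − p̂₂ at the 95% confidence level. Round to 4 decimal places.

p̂₁ = 129/152 = 0.8487 and p̂₂ = 435/534 = 0.8146.
SE₁ = √(p̂₁(1−p̂₁)/n₁) = √(0.8487·0.1513/152) = 0.02907; SE₂ = √(0.8146·0.1854/534) = 0.01682.
Independent samples: SE of the difference = √(SE₁² + SE₂²) = √(0.0008450649 + 0.0002829124) = 0.03359.
z* for 95% confidence is 1.960, so the margin of error is 1.960 × 0.03359 = 0.06584.

0.0658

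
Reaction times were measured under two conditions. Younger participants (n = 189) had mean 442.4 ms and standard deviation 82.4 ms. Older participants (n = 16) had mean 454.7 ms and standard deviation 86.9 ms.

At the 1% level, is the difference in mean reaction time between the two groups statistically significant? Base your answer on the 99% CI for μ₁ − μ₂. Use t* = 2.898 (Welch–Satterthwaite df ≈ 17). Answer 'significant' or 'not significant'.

not significant

Standard errors of each mean: 82.4/√189 = 5.9937 and 86.9/√16 = 21.7250.
SE(x̄₁ − x̄₂) = √(5.9937² + 21.7250²) = 22.5366 for independent samples with unequal variances.
With t* = 2.898, the margin is 2.898 × 22.5366 = 65.3111.
x̄₁ − x̄₂ = 442.4 − 454.7 = -12.3000; the interval is -12.3000 ± 65.3111 = (-77.6111, 53.0111).
The interval (-77.6111, 53.0111) contains 0, so the difference is not significant.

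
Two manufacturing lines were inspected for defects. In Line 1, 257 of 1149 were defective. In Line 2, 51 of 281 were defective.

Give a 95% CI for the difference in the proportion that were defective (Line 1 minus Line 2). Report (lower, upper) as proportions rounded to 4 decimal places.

p̂₁ = 257/1149 = 0.2237 and p̂₂ = 51/281 = 0.1815.
SE₁ = √(p̂₁(1−p̂₁)/n₁) = √(0.2237·0.7763/1149) = 0.01229; SE₂ = √(0.1815·0.8185/281) = 0.02299.
Independent samples: SE of the difference = √(SE₁² + SE₂²) = √(0.0001510441 + 0.0005285401) = 0.02607.
z* for 95% confidence is 1.960, so the margin of error is 1.960 × 0.02607 = 0.05110.
Point estimate p̂₁ − p̂₂ = 0.2237 − 0.1815 = 0.0422.
0.0422 ± 0.05110 → (-0.0089, 0.0933).

(-0.0089, 0.0933)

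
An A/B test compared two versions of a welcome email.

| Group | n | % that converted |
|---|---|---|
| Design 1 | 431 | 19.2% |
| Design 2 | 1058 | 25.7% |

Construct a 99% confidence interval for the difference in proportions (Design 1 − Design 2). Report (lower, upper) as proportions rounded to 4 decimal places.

(-0.1249, -0.0051)

The two standard errors are √(0.1920×0.8080/431) = 0.01897 and √(0.2570×0.7430/1058) = 0.01343.
Because the samples are independent, SE_diff = √(0.01897² + 0.01343²) = 0.02324.
Using z* = 2.576 for 99%, ME = 2.576 × 0.02324 = 0.05987.
p̂₁ − p̂₂ = -0.0650; interval -0.0650 ± 0.05987 gives (-0.1249, -0.0051).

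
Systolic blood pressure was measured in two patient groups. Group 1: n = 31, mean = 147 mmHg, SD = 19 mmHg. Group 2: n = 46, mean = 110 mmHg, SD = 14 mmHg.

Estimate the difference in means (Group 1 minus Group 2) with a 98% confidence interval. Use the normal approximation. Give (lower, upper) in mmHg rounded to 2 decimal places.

Per-group SEs: s₁/√n₁ = 19/√31 = 3.4125, s₂/√n₂ = 14/√46 = 2.0642.
Unpooled SE of the difference: √(11.64515625 + 4.26092164) = 3.9882.
Margin of error = z* · SE = 2.326 × 3.9882 = 9.2766.
x̄₁ − x̄₂ = 147 − 110 = 37.0000.
CI: 37.0000 ± 9.2766 = (27.72, 46.28).

(27.72, 46.28)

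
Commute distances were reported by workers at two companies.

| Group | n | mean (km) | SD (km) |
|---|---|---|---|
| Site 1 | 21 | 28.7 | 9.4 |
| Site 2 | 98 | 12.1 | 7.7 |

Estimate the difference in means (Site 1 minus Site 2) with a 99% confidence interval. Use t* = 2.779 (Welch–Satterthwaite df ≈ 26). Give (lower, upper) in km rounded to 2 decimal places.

SE₁ = s₁/√n₁ = 9.4/√21 = 2.0512; SE₂ = 7.7/√98 = 0.7778.
Independent samples, unequal variances: SE_diff = √(SE₁² + SE₂²) = √(4.20742144 + 0.60497284) = 2.1937.
t* = 2.779, so margin of error = 2.779 × 2.1937 = 6.0963.
Difference in means = 28.7 − 12.1 = 16.6000.
16.6000 ± 6.0963 → (10.50, 22.70).

(10.50, 22.70)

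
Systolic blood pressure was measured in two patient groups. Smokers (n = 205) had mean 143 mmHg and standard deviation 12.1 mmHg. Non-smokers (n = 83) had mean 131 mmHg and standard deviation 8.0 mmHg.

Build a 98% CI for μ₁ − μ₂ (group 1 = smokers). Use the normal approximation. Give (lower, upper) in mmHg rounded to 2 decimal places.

SE₁ = s₁/√n₁ = 12.1/√205 = 0.8451; SE₂ = 8.0/√83 = 0.8781.
Independent samples, unequal variances: SE_diff = √(SE₁² + SE₂²) = √(0.71419401 + 0.77105961) = 1.2187.
z* = 2.326, so margin of error = 2.326 × 1.2187 = 2.8347.
Difference in means = 143 − 131 = 12.0000.
12.0000 ± 2.8347 → (9.17, 14.83).

(9.17, 14.83)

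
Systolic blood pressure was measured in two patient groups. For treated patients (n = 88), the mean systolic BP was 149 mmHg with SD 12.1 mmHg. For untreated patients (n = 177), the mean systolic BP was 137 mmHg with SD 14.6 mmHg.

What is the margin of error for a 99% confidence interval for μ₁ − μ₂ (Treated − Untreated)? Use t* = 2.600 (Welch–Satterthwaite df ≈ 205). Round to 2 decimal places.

4.40

Standard errors of each mean: 12.1/√88 = 1.2899 and 14.6/√177 = 1.0974.
SE(x̄₁ − x̄₂) = √(1.2899² + 1.0974²) = 1.6936 for independent samples with unequal variances.
With t* = 2.600, the margin is 2.600 × 1.6936 = 4.4034.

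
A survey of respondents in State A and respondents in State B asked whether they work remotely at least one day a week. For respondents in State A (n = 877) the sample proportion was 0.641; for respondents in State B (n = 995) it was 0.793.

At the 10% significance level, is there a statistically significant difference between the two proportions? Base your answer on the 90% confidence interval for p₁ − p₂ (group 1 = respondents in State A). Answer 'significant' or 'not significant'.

significant

The two standard errors are √(0.6410×0.3590/877) = 0.01620 and √(0.7930×0.2070/995) = 0.01284.
Because the samples are independent, SE_diff = √(0.01620² + 0.01284²) = 0.02067.
Using z* = 1.645 for 90%, ME = 1.645 × 0.02067 = 0.03400.
p̂₁ − p̂₂ = -0.1520; interval -0.1520 ± 0.03400 gives (-0.18600, -0.11800).
The interval (-0.18600, -0.11800) does not contain 0, so the difference is significant.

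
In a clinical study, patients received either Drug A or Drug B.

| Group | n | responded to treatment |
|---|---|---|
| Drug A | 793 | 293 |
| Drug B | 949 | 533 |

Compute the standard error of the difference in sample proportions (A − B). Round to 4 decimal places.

p̂₁ = 293/793 = 0.3695 and p̂₂ = 533/949 = 0.5616.
SE₁ = √(p̂₁(1−p̂₁)/n₁) = √(0.3695·0.6305/793) = 0.01714; SE₂ = √(0.5616·0.4384/949) = 0.01611.
Independent samples: SE of the difference = √(SE₁² + SE₂²) = √(0.0002937796 + 0.0002595321) = 0.02352.

0.0235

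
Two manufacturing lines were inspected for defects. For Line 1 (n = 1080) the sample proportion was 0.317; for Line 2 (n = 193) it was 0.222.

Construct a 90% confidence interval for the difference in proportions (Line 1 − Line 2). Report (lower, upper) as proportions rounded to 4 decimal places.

Each SE is √(p̂(1−p̂)/n): √(0.3170·0.6830/1080) = 0.01416 and √(0.2220·0.7780/193) = 0.02991.
SE(p̂₁ − p̂₂) = √(SE₁² + SE₂²) = √(0.0002005056 + 0.0008946081) = 0.03309, since the two samples are independent.
At 90% confidence z* = 1.645; margin = 1.645 × 0.03309 = 0.05443.
The difference is 0.3170 − 0.2220 = 0.0950, so the interval is 0.0950 ± 0.05443 = (0.0406, 0.1494).

(0.0406, 0.1494)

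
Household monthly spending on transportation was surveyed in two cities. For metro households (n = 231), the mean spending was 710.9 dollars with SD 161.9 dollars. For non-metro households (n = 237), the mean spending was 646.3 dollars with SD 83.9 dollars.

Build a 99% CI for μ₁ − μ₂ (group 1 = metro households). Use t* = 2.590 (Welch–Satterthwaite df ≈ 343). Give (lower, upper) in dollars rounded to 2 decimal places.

SE₁ = s₁/√n₁ = 161.9/√231 = 10.6522; SE₂ = 83.9/√237 = 5.4499.
Independent samples, unequal variances: SE_diff = √(SE₁² + SE₂²) = √(113.46936484 + 29.70141001) = 11.9654.
t* = 2.590, so margin of error = 2.590 × 11.9654 = 30.9904.
Difference in means = 710.9 − 646.3 = 64.6000.
64.6000 ± 30.9904 → (33.61, 95.59).

(33.61, 95.59)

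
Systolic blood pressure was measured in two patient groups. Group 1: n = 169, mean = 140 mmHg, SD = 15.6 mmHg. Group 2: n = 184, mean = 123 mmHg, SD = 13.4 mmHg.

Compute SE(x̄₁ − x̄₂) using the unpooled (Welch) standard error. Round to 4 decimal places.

SE₁ = s₁/√n₁ = 15.6/√169 = 1.2000; SE₂ = 13.4/√184 = 0.9879.
Independent samples, unequal variances: SE_diff = √(SE₁² + SE₂²) = √(1.44 + 0.97594641) = 1.5543.

1.5543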